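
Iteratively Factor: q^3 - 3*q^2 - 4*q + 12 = (q - 3)*(q^2 - 4) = (q - 3)*(q + 2)*(q - 2)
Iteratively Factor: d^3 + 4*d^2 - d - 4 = (d - 1)*(d^2 + 5*d + 4) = (d - 1)*(d + 1)*(d + 4)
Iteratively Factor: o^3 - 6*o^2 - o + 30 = (o + 2)*(o^2 - 8*o + 15) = (o - 5)*(o + 2)*(o - 3)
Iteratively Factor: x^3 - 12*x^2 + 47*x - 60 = (x - 3)*(x^2 - 9*x + 20) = (x - 5)*(x - 3)*(x - 4)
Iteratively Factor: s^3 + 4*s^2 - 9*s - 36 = (s + 4)*(s^2 - 9) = (s + 3)*(s + 4)*(s - 3)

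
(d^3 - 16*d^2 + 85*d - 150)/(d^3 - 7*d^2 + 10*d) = (d^2 - 11*d + 30)/(d*(d - 2))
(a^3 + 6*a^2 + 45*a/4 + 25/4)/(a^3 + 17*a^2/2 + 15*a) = (2*a^2 + 7*a + 5)/(2*a*(a + 6))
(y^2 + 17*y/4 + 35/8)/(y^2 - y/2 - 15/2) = (y + 7/4)/(y - 3)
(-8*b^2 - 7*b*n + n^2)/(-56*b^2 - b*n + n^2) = (b + n)/(7*b + n)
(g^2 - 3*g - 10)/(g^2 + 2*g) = (g - 5)/g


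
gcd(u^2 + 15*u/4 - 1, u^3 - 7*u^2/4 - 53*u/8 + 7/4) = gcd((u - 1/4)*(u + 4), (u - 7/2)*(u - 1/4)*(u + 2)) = u - 1/4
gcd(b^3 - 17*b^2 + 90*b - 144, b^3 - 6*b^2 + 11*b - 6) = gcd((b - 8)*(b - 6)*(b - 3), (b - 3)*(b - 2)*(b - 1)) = b - 3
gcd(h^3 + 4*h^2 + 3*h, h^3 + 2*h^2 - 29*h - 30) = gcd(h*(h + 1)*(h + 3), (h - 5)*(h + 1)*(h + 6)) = h + 1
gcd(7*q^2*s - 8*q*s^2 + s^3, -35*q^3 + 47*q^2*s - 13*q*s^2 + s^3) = 7*q^2 - 8*q*s + s^2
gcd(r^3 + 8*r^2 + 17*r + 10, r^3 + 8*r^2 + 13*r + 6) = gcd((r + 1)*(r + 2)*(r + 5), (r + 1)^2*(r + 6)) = r + 1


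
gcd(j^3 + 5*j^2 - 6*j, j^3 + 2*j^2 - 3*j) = j^2 - j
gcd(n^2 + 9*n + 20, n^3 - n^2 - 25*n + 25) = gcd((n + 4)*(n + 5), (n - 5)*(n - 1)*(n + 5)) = n + 5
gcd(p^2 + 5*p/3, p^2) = p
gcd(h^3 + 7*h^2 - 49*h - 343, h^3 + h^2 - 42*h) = h + 7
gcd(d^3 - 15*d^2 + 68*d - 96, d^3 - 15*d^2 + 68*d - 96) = d^3 - 15*d^2 + 68*d - 96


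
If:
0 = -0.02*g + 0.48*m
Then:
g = 24.0*m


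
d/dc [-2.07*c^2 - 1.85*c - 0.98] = -4.14*c - 1.85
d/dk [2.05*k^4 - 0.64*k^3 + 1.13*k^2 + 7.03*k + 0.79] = 8.2*k^3 - 1.92*k^2 + 2.26*k + 7.03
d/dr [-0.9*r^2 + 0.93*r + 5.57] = 0.93 - 1.8*r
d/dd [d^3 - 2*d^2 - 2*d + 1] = 3*d^2 - 4*d - 2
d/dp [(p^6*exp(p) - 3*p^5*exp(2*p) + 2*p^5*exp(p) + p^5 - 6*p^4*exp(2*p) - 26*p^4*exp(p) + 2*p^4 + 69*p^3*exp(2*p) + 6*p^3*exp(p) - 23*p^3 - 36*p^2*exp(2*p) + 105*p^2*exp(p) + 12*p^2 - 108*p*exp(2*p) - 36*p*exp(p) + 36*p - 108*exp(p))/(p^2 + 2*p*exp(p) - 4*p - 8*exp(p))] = (p^8*exp(p) - 6*p^7*exp(2*p) + 2*p^7*exp(p) - 6*p^6*exp(3*p) + 13*p^6*exp(2*p) - 50*p^6*exp(p) + 3*p^6 - 12*p^5*exp(3*p) + 190*p^5*exp(2*p) + 38*p^5*exp(p) - 12*p^5 + 270*p^4*exp(3*p) - 719*p^4*exp(2*p) + 433*p^4*exp(p) - 47*p^4 - 156*p^3*exp(3*p) + 376*p^3*exp(2*p) - 868*p^3*exp(p) + 184*p^3 - 1656*p^2*exp(3*p) + 1182*p^2*exp(2*p) + 252*p^2*exp(p) - 84*p^2 + 1440*p*exp(3*p) - 1680*p*exp(2*p) + 744*p*exp(p) + 864*exp(3*p) + 504*exp(2*p) - 720*exp(p))/(p^4 + 4*p^3*exp(p) - 8*p^3 + 4*p^2*exp(2*p) - 32*p^2*exp(p) + 16*p^2 - 32*p*exp(2*p) + 64*p*exp(p) + 64*exp(2*p))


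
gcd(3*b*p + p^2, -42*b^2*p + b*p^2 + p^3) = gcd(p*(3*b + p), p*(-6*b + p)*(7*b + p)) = p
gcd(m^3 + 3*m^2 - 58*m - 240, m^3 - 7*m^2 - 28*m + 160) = m^2 - 3*m - 40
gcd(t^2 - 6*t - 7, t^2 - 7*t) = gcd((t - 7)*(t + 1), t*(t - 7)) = t - 7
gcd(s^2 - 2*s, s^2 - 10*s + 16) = s - 2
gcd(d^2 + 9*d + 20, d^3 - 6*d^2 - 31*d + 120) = d + 5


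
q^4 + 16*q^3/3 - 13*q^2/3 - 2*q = q*(q - 1)*(q + 1/3)*(q + 6)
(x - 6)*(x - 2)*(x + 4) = x^3 - 4*x^2 - 20*x + 48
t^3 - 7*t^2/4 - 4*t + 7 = (t - 2)*(t - 7/4)*(t + 2)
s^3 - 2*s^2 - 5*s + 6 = (s - 3)*(s - 1)*(s + 2)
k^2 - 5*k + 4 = (k - 4)*(k - 1)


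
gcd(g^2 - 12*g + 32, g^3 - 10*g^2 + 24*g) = g - 4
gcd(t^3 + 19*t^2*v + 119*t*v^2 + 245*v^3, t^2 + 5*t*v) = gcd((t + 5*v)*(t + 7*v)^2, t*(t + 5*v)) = t + 5*v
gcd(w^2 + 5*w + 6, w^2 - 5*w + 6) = 1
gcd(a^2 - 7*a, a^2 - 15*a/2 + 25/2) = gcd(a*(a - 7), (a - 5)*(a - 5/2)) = 1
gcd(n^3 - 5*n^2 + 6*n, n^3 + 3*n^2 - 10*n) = n^2 - 2*n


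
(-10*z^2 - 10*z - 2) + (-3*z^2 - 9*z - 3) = -13*z^2 - 19*z - 5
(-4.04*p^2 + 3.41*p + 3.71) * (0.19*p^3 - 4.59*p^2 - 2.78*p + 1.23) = -0.7676*p^5 + 19.1915*p^4 - 3.7158*p^3 - 31.4779*p^2 - 6.1195*p + 4.5633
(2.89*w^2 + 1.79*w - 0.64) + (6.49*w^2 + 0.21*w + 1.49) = 9.38*w^2 + 2.0*w + 0.85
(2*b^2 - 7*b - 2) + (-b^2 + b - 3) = b^2 - 6*b - 5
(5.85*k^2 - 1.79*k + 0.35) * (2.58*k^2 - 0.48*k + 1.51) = 15.093*k^4 - 7.4262*k^3 + 10.5957*k^2 - 2.8709*k + 0.5285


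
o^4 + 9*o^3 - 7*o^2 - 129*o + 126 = (o - 3)*(o - 1)*(o + 6)*(o + 7)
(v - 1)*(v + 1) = v^2 - 1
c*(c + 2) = c^2 + 2*c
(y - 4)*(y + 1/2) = y^2 - 7*y/2 - 2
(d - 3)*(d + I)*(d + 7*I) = d^3 - 3*d^2 + 8*I*d^2 - 7*d - 24*I*d + 21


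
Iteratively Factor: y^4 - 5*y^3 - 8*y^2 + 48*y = (y + 3)*(y^3 - 8*y^2 + 16*y) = (y - 4)*(y + 3)*(y^2 - 4*y) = (y - 4)^2*(y + 3)*(y)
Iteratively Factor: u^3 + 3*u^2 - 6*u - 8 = (u + 1)*(u^2 + 2*u - 8) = (u - 2)*(u + 1)*(u + 4)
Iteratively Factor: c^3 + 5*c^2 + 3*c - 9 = (c - 1)*(c^2 + 6*c + 9) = (c - 1)*(c + 3)*(c + 3)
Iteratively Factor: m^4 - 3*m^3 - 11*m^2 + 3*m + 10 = (m + 1)*(m^3 - 4*m^2 - 7*m + 10) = (m - 1)*(m + 1)*(m^2 - 3*m - 10) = (m - 1)*(m + 1)*(m + 2)*(m - 5)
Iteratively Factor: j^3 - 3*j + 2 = (j + 2)*(j^2 - 2*j + 1) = (j - 1)*(j + 2)*(j - 1)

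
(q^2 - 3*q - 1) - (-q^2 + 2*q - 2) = 2*q^2 - 5*q + 1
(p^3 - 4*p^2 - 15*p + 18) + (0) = p^3 - 4*p^2 - 15*p + 18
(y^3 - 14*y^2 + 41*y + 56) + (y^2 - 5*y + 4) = y^3 - 13*y^2 + 36*y + 60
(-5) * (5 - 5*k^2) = 25*k^2 - 25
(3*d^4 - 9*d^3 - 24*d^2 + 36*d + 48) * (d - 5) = 3*d^5 - 24*d^4 + 21*d^3 + 156*d^2 - 132*d - 240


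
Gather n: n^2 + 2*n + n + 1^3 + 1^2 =n^2 + 3*n + 2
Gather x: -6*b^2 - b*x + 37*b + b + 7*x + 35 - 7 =-6*b^2 + 38*b + x*(7 - b) + 28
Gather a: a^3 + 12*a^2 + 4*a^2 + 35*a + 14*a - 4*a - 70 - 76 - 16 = a^3 + 16*a^2 + 45*a - 162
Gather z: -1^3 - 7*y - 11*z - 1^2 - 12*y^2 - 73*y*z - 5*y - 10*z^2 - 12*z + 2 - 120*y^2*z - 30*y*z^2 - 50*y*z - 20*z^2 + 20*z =-12*y^2 - 12*y + z^2*(-30*y - 30) + z*(-120*y^2 - 123*y - 3)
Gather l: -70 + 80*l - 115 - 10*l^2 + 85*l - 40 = -10*l^2 + 165*l - 225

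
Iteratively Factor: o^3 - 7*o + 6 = (o - 2)*(o^2 + 2*o - 3) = (o - 2)*(o - 1)*(o + 3)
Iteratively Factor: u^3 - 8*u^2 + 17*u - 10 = (u - 1)*(u^2 - 7*u + 10) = (u - 5)*(u - 1)*(u - 2)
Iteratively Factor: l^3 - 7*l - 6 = (l + 2)*(l^2 - 2*l - 3) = (l + 1)*(l + 2)*(l - 3)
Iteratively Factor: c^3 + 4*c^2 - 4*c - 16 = (c + 4)*(c^2 - 4) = (c + 2)*(c + 4)*(c - 2)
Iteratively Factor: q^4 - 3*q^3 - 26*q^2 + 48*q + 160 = (q - 5)*(q^3 + 2*q^2 - 16*q - 32) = (q - 5)*(q - 4)*(q^2 + 6*q + 8) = (q - 5)*(q - 4)*(q + 4)*(q + 2)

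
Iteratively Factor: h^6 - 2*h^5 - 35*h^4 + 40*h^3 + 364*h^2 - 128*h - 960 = (h + 2)*(h^5 - 4*h^4 - 27*h^3 + 94*h^2 + 176*h - 480) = (h - 5)*(h + 2)*(h^4 + h^3 - 22*h^2 - 16*h + 96) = (h - 5)*(h - 4)*(h + 2)*(h^3 + 5*h^2 - 2*h - 24) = (h - 5)*(h - 4)*(h + 2)*(h + 4)*(h^2 + h - 6) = (h - 5)*(h - 4)*(h - 2)*(h + 2)*(h + 4)*(h + 3)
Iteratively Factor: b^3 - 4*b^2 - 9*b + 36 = (b + 3)*(b^2 - 7*b + 12) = (b - 3)*(b + 3)*(b - 4)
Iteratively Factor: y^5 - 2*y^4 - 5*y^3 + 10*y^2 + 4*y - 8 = (y + 2)*(y^4 - 4*y^3 + 3*y^2 + 4*y - 4) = (y - 2)*(y + 2)*(y^3 - 2*y^2 - y + 2) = (y - 2)*(y + 1)*(y + 2)*(y^2 - 3*y + 2) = (y - 2)*(y - 1)*(y + 1)*(y + 2)*(y - 2)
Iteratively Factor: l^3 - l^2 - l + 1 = (l + 1)*(l^2 - 2*l + 1) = (l - 1)*(l + 1)*(l - 1)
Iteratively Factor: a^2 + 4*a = (a)*(a + 4)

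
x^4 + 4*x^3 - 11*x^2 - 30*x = x*(x - 3)*(x + 2)*(x + 5)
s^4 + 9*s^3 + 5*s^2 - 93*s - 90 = (s - 3)*(s + 1)*(s + 5)*(s + 6)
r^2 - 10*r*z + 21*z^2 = (r - 7*z)*(r - 3*z)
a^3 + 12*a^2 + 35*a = a*(a + 5)*(a + 7)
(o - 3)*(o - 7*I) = o^2 - 3*o - 7*I*o + 21*I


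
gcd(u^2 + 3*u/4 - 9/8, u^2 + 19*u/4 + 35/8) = 1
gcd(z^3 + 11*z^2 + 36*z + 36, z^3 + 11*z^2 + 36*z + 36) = z^3 + 11*z^2 + 36*z + 36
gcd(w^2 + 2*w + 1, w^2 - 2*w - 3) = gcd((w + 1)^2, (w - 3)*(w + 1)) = w + 1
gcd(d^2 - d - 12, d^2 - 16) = d - 4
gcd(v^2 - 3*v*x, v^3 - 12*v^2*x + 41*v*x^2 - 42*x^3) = -v + 3*x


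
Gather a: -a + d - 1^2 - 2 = -a + d - 3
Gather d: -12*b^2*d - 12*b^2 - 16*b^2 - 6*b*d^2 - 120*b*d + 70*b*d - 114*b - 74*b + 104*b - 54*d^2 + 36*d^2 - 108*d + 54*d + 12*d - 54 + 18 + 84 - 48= -28*b^2 - 84*b + d^2*(-6*b - 18) + d*(-12*b^2 - 50*b - 42)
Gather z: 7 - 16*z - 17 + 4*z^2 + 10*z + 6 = 4*z^2 - 6*z - 4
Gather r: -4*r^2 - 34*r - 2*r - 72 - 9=-4*r^2 - 36*r - 81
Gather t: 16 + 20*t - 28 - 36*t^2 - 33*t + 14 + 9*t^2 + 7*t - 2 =-27*t^2 - 6*t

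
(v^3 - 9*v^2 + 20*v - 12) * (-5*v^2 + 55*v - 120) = -5*v^5 + 100*v^4 - 715*v^3 + 2240*v^2 - 3060*v + 1440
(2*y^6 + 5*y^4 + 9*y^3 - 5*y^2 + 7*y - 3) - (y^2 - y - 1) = 2*y^6 + 5*y^4 + 9*y^3 - 6*y^2 + 8*y - 2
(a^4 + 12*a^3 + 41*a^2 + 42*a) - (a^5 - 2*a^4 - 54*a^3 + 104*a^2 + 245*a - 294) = -a^5 + 3*a^4 + 66*a^3 - 63*a^2 - 203*a + 294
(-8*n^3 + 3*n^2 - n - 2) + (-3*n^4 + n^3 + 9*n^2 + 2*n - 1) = -3*n^4 - 7*n^3 + 12*n^2 + n - 3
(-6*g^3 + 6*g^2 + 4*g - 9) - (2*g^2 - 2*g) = -6*g^3 + 4*g^2 + 6*g - 9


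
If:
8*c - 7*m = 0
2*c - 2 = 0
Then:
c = 1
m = 8/7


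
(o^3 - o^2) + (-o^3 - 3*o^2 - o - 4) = -4*o^2 - o - 4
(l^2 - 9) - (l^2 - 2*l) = 2*l - 9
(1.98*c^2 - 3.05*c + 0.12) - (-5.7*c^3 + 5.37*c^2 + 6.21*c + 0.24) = 5.7*c^3 - 3.39*c^2 - 9.26*c - 0.12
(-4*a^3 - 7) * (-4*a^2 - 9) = 16*a^5 + 36*a^3 + 28*a^2 + 63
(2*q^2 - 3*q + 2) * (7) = 14*q^2 - 21*q + 14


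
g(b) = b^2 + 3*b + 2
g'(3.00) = 9.00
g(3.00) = 20.00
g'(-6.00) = -9.00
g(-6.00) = 20.00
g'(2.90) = 8.80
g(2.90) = 19.11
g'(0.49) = 3.98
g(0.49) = 3.71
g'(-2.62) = -2.24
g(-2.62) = 1.00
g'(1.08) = 5.16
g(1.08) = 6.41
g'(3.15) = 9.30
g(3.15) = 21.37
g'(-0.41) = 2.18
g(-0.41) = 0.94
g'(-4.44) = -5.88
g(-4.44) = 8.39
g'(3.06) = 9.12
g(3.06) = 20.54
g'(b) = 2*b + 3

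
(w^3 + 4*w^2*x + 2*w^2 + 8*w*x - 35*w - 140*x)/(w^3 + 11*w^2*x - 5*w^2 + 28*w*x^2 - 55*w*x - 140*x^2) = (w + 7)/(w + 7*x)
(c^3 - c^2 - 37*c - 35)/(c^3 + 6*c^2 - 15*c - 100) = (c^2 - 6*c - 7)/(c^2 + c - 20)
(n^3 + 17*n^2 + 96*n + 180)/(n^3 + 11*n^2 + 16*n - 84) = (n^2 + 11*n + 30)/(n^2 + 5*n - 14)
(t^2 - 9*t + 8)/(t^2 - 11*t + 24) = (t - 1)/(t - 3)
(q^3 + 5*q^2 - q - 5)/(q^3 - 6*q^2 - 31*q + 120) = (q^2 - 1)/(q^2 - 11*q + 24)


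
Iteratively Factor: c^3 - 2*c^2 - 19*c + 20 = (c + 4)*(c^2 - 6*c + 5) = (c - 5)*(c + 4)*(c - 1)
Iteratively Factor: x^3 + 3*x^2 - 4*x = (x)*(x^2 + 3*x - 4) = x*(x - 1)*(x + 4)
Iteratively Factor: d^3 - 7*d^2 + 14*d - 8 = (d - 2)*(d^2 - 5*d + 4) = (d - 2)*(d - 1)*(d - 4)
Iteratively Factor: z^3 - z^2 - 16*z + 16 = (z - 4)*(z^2 + 3*z - 4) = (z - 4)*(z + 4)*(z - 1)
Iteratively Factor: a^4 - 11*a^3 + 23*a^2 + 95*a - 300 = (a + 3)*(a^3 - 14*a^2 + 65*a - 100) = (a - 4)*(a + 3)*(a^2 - 10*a + 25) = (a - 5)*(a - 4)*(a + 3)*(a - 5)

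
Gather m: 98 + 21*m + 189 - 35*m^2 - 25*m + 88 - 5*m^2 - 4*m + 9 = -40*m^2 - 8*m + 384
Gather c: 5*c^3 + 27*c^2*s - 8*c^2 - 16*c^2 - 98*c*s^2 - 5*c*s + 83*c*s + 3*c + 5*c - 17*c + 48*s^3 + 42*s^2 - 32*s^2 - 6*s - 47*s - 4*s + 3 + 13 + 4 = 5*c^3 + c^2*(27*s - 24) + c*(-98*s^2 + 78*s - 9) + 48*s^3 + 10*s^2 - 57*s + 20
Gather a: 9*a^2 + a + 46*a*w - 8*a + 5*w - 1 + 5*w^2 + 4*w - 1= 9*a^2 + a*(46*w - 7) + 5*w^2 + 9*w - 2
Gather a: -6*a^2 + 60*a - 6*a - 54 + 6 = -6*a^2 + 54*a - 48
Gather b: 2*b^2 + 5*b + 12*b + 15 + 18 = 2*b^2 + 17*b + 33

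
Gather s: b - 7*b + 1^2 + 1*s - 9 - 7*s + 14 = -6*b - 6*s + 6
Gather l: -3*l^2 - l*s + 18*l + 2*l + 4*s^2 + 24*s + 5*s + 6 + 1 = -3*l^2 + l*(20 - s) + 4*s^2 + 29*s + 7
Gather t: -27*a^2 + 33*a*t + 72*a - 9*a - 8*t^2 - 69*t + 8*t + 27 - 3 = -27*a^2 + 63*a - 8*t^2 + t*(33*a - 61) + 24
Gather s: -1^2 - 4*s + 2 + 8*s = 4*s + 1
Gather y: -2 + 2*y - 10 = 2*y - 12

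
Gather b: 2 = 2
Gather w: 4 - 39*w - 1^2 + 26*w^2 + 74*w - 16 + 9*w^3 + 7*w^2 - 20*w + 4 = 9*w^3 + 33*w^2 + 15*w - 9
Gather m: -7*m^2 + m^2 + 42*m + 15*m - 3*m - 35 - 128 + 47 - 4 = -6*m^2 + 54*m - 120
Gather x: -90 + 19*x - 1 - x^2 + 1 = -x^2 + 19*x - 90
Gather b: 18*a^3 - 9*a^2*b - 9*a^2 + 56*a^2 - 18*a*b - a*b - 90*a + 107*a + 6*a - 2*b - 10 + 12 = 18*a^3 + 47*a^2 + 23*a + b*(-9*a^2 - 19*a - 2) + 2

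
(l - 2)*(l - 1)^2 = l^3 - 4*l^2 + 5*l - 2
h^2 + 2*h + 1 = (h + 1)^2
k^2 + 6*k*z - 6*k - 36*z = (k - 6)*(k + 6*z)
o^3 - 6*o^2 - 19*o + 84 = (o - 7)*(o - 3)*(o + 4)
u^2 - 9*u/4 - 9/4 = (u - 3)*(u + 3/4)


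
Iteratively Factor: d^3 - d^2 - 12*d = (d)*(d^2 - d - 12) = d*(d - 4)*(d + 3)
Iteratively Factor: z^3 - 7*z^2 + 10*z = (z - 2)*(z^2 - 5*z) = (z - 5)*(z - 2)*(z)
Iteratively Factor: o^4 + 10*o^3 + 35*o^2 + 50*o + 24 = (o + 1)*(o^3 + 9*o^2 + 26*o + 24) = (o + 1)*(o + 3)*(o^2 + 6*o + 8) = (o + 1)*(o + 2)*(o + 3)*(o + 4)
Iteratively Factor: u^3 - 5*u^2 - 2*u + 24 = (u - 3)*(u^2 - 2*u - 8) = (u - 3)*(u + 2)*(u - 4)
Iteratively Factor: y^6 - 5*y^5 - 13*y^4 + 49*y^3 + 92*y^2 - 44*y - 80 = (y - 5)*(y^5 - 13*y^3 - 16*y^2 + 12*y + 16) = (y - 5)*(y + 2)*(y^4 - 2*y^3 - 9*y^2 + 2*y + 8) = (y - 5)*(y + 2)^2*(y^3 - 4*y^2 - y + 4) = (y - 5)*(y - 4)*(y + 2)^2*(y^2 - 1) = (y - 5)*(y - 4)*(y + 1)*(y + 2)^2*(y - 1)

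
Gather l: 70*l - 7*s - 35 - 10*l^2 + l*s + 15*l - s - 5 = -10*l^2 + l*(s + 85) - 8*s - 40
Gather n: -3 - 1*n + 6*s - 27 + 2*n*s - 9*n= n*(2*s - 10) + 6*s - 30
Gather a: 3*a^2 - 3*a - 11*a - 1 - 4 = 3*a^2 - 14*a - 5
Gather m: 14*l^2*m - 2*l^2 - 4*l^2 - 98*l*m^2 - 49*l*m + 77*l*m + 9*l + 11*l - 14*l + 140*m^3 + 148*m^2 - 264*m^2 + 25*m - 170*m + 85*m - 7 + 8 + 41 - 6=-6*l^2 + 6*l + 140*m^3 + m^2*(-98*l - 116) + m*(14*l^2 + 28*l - 60) + 36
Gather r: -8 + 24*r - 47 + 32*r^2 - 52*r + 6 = 32*r^2 - 28*r - 49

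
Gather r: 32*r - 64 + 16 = 32*r - 48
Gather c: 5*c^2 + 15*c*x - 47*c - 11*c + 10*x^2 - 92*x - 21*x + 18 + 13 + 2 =5*c^2 + c*(15*x - 58) + 10*x^2 - 113*x + 33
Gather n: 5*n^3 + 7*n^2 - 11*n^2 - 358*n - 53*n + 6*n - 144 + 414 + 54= 5*n^3 - 4*n^2 - 405*n + 324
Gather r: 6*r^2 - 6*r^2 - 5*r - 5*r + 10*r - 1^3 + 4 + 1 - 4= 0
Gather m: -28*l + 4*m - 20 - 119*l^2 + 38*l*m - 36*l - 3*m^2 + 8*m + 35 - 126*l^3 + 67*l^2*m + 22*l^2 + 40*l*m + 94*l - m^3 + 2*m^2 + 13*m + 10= -126*l^3 - 97*l^2 + 30*l - m^3 - m^2 + m*(67*l^2 + 78*l + 25) + 25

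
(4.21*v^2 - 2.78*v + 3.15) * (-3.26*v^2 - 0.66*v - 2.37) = -13.7246*v^4 + 6.2842*v^3 - 18.4119*v^2 + 4.5096*v - 7.4655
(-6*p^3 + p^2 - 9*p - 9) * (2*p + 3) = -12*p^4 - 16*p^3 - 15*p^2 - 45*p - 27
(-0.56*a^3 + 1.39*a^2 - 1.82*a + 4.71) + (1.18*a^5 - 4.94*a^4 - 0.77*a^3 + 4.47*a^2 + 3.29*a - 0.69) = 1.18*a^5 - 4.94*a^4 - 1.33*a^3 + 5.86*a^2 + 1.47*a + 4.02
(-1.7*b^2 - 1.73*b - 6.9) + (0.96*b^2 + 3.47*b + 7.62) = -0.74*b^2 + 1.74*b + 0.72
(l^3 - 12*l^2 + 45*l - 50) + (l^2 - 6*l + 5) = l^3 - 11*l^2 + 39*l - 45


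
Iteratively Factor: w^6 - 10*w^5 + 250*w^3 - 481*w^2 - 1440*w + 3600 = (w - 3)*(w^5 - 7*w^4 - 21*w^3 + 187*w^2 + 80*w - 1200) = (w - 5)*(w - 3)*(w^4 - 2*w^3 - 31*w^2 + 32*w + 240) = (w - 5)*(w - 3)*(w + 4)*(w^3 - 6*w^2 - 7*w + 60) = (w - 5)^2*(w - 3)*(w + 4)*(w^2 - w - 12) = (w - 5)^2*(w - 3)*(w + 3)*(w + 4)*(w - 4)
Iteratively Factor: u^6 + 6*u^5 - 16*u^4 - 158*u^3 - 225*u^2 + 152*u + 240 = (u + 4)*(u^5 + 2*u^4 - 24*u^3 - 62*u^2 + 23*u + 60) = (u + 4)^2*(u^4 - 2*u^3 - 16*u^2 + 2*u + 15) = (u + 1)*(u + 4)^2*(u^3 - 3*u^2 - 13*u + 15) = (u + 1)*(u + 3)*(u + 4)^2*(u^2 - 6*u + 5) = (u - 5)*(u + 1)*(u + 3)*(u + 4)^2*(u - 1)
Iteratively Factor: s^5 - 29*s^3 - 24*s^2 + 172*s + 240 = (s + 2)*(s^4 - 2*s^3 - 25*s^2 + 26*s + 120) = (s - 5)*(s + 2)*(s^3 + 3*s^2 - 10*s - 24) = (s - 5)*(s - 3)*(s + 2)*(s^2 + 6*s + 8) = (s - 5)*(s - 3)*(s + 2)*(s + 4)*(s + 2)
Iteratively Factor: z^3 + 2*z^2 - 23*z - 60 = (z - 5)*(z^2 + 7*z + 12) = (z - 5)*(z + 4)*(z + 3)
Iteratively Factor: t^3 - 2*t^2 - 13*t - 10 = (t + 1)*(t^2 - 3*t - 10) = (t + 1)*(t + 2)*(t - 5)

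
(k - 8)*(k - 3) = k^2 - 11*k + 24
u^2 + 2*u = u*(u + 2)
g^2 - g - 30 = (g - 6)*(g + 5)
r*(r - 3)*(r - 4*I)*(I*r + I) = I*r^4 + 4*r^3 - 2*I*r^3 - 8*r^2 - 3*I*r^2 - 12*r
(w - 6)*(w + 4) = w^2 - 2*w - 24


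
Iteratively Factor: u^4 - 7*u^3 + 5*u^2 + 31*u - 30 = (u - 5)*(u^3 - 2*u^2 - 5*u + 6) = (u - 5)*(u + 2)*(u^2 - 4*u + 3) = (u - 5)*(u - 3)*(u + 2)*(u - 1)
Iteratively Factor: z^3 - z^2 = (z)*(z^2 - z) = z*(z - 1)*(z)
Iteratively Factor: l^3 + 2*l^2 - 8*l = (l + 4)*(l^2 - 2*l) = l*(l + 4)*(l - 2)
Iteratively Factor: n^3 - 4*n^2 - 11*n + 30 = (n + 3)*(n^2 - 7*n + 10) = (n - 2)*(n + 3)*(n - 5)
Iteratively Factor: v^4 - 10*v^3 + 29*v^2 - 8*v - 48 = (v - 3)*(v^3 - 7*v^2 + 8*v + 16) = (v - 4)*(v - 3)*(v^2 - 3*v - 4) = (v - 4)*(v - 3)*(v + 1)*(v - 4)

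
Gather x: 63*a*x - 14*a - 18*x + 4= -14*a + x*(63*a - 18) + 4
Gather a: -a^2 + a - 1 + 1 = -a^2 + a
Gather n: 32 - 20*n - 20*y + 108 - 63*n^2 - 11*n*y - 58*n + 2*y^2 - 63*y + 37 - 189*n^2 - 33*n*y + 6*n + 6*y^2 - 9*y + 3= -252*n^2 + n*(-44*y - 72) + 8*y^2 - 92*y + 180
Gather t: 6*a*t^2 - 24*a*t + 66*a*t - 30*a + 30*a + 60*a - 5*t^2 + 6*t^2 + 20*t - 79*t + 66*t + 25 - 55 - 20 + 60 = 60*a + t^2*(6*a + 1) + t*(42*a + 7) + 10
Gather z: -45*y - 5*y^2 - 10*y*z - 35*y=-5*y^2 - 10*y*z - 80*y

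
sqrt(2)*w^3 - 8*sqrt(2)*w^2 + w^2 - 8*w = w*(w - 8)*(sqrt(2)*w + 1)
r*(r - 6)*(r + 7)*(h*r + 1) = h*r^4 + h*r^3 - 42*h*r^2 + r^3 + r^2 - 42*r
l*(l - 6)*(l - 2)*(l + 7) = l^4 - l^3 - 44*l^2 + 84*l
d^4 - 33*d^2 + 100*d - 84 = (d - 3)*(d - 2)^2*(d + 7)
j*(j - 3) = j^2 - 3*j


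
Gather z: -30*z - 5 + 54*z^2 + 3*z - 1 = 54*z^2 - 27*z - 6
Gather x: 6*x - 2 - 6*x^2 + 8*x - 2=-6*x^2 + 14*x - 4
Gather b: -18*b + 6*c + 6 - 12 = -18*b + 6*c - 6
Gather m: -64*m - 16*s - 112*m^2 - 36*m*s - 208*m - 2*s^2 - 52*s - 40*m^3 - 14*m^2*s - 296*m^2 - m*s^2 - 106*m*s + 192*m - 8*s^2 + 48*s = -40*m^3 + m^2*(-14*s - 408) + m*(-s^2 - 142*s - 80) - 10*s^2 - 20*s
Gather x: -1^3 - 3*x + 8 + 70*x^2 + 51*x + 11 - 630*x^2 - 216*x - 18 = -560*x^2 - 168*x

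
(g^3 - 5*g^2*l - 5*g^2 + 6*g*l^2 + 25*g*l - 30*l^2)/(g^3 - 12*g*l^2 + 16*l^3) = (g^2 - 3*g*l - 5*g + 15*l)/(g^2 + 2*g*l - 8*l^2)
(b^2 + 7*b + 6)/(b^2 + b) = (b + 6)/b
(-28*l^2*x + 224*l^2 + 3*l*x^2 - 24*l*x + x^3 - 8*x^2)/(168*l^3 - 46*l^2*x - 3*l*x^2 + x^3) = (x - 8)/(-6*l + x)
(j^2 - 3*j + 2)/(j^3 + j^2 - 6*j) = (j - 1)/(j*(j + 3))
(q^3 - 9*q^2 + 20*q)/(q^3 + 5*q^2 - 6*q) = (q^2 - 9*q + 20)/(q^2 + 5*q - 6)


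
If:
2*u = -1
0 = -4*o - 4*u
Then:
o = 1/2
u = -1/2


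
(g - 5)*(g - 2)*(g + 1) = g^3 - 6*g^2 + 3*g + 10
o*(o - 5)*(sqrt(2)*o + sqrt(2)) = sqrt(2)*o^3 - 4*sqrt(2)*o^2 - 5*sqrt(2)*o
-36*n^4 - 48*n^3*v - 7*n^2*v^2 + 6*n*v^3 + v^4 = (-3*n + v)*(n + v)*(2*n + v)*(6*n + v)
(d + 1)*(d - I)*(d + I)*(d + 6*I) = d^4 + d^3 + 6*I*d^3 + d^2 + 6*I*d^2 + d + 6*I*d + 6*I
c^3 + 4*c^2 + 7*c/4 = c*(c + 1/2)*(c + 7/2)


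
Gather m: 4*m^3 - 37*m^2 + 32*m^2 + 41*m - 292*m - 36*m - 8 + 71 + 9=4*m^3 - 5*m^2 - 287*m + 72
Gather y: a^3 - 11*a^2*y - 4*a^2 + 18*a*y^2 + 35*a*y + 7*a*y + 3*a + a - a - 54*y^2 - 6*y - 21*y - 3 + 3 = a^3 - 4*a^2 + 3*a + y^2*(18*a - 54) + y*(-11*a^2 + 42*a - 27)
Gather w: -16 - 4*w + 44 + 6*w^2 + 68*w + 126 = 6*w^2 + 64*w + 154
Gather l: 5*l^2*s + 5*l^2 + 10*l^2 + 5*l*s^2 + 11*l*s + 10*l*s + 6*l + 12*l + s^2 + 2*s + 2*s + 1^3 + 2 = l^2*(5*s + 15) + l*(5*s^2 + 21*s + 18) + s^2 + 4*s + 3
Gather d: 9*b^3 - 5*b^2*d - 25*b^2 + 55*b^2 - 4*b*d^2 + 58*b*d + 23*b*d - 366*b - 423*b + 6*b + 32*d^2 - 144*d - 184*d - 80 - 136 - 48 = 9*b^3 + 30*b^2 - 783*b + d^2*(32 - 4*b) + d*(-5*b^2 + 81*b - 328) - 264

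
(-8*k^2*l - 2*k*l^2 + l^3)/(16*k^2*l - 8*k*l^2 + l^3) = (-2*k - l)/(4*k - l)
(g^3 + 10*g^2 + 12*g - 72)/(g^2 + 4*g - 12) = g + 6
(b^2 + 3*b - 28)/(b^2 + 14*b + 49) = (b - 4)/(b + 7)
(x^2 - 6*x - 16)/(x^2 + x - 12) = (x^2 - 6*x - 16)/(x^2 + x - 12)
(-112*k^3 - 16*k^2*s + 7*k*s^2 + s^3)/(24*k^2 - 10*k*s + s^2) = (28*k^2 + 11*k*s + s^2)/(-6*k + s)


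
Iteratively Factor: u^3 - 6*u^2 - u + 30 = (u - 5)*(u^2 - u - 6) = (u - 5)*(u - 3)*(u + 2)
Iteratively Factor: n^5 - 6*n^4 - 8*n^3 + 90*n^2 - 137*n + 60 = (n - 3)*(n^4 - 3*n^3 - 17*n^2 + 39*n - 20) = (n - 5)*(n - 3)*(n^3 + 2*n^2 - 7*n + 4) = (n - 5)*(n - 3)*(n - 1)*(n^2 + 3*n - 4) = (n - 5)*(n - 3)*(n - 1)^2*(n + 4)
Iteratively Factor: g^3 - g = (g)*(g^2 - 1) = g*(g + 1)*(g - 1)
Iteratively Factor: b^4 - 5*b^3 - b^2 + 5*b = (b - 5)*(b^3 - b) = (b - 5)*(b + 1)*(b^2 - b) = b*(b - 5)*(b + 1)*(b - 1)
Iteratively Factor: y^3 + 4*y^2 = (y)*(y^2 + 4*y) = y^2*(y + 4)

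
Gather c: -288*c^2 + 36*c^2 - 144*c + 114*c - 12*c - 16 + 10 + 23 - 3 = -252*c^2 - 42*c + 14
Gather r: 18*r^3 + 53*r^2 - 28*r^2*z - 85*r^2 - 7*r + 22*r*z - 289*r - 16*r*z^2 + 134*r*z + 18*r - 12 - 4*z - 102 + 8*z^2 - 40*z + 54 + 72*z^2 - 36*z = 18*r^3 + r^2*(-28*z - 32) + r*(-16*z^2 + 156*z - 278) + 80*z^2 - 80*z - 60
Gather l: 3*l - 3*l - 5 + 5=0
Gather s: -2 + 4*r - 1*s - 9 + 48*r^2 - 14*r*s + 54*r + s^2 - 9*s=48*r^2 + 58*r + s^2 + s*(-14*r - 10) - 11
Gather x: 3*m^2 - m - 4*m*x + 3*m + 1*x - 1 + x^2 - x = 3*m^2 - 4*m*x + 2*m + x^2 - 1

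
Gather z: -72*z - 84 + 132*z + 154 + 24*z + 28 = 84*z + 98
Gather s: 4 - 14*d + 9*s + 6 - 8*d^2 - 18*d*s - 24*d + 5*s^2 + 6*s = -8*d^2 - 38*d + 5*s^2 + s*(15 - 18*d) + 10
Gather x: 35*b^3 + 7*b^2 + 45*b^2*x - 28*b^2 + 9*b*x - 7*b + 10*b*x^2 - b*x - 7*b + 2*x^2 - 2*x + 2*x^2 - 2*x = 35*b^3 - 21*b^2 - 14*b + x^2*(10*b + 4) + x*(45*b^2 + 8*b - 4)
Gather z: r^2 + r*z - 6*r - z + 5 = r^2 - 6*r + z*(r - 1) + 5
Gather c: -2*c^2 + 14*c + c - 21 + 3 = -2*c^2 + 15*c - 18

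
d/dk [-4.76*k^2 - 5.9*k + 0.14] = -9.52*k - 5.9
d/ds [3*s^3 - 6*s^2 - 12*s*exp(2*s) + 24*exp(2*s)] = 9*s^2 - 24*s*exp(2*s) - 12*s + 36*exp(2*s)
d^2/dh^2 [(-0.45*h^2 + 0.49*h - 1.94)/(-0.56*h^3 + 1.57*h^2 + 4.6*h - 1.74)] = (0.28224*h^6 - 0.921984*h^5 + 16.840656*h^4 - 44.86897*h^3 + 11.812128*h^2 + 64.690572*h + 87.581104)/(0.175616*h^9 - 1.477056*h^8 - 0.186647999999999*h^7 + 22.033019*h^6 - 7.645668*h^5 - 113.690262*h^4 - 16.851952*h^3 + 96.195204*h^2 - 41.78088*h + 5.268024)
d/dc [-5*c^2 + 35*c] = 35 - 10*c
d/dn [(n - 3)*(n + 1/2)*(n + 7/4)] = 3*n^2 - 3*n/2 - 47/8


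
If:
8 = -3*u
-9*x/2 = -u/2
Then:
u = -8/3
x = -8/27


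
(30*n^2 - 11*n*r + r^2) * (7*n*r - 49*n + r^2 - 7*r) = 210*n^3*r - 1470*n^3 - 47*n^2*r^2 + 329*n^2*r - 4*n*r^3 + 28*n*r^2 + r^4 - 7*r^3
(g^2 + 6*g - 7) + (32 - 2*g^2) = -g^2 + 6*g + 25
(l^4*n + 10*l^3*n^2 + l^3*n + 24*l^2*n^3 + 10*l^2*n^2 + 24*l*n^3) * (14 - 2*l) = -2*l^5*n - 20*l^4*n^2 + 12*l^4*n - 48*l^3*n^3 + 120*l^3*n^2 + 14*l^3*n + 288*l^2*n^3 + 140*l^2*n^2 + 336*l*n^3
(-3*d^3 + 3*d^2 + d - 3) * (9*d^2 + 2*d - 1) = -27*d^5 + 21*d^4 + 18*d^3 - 28*d^2 - 7*d + 3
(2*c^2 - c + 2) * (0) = 0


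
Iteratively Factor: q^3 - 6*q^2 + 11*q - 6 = (q - 1)*(q^2 - 5*q + 6) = (q - 3)*(q - 1)*(q - 2)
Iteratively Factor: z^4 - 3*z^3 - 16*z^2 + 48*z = (z)*(z^3 - 3*z^2 - 16*z + 48) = z*(z - 4)*(z^2 + z - 12) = z*(z - 4)*(z - 3)*(z + 4)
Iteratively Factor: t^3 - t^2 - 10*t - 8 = (t - 4)*(t^2 + 3*t + 2) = (t - 4)*(t + 1)*(t + 2)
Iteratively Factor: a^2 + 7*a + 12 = (a + 3)*(a + 4)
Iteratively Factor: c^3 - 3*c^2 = (c)*(c^2 - 3*c) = c*(c - 3)*(c)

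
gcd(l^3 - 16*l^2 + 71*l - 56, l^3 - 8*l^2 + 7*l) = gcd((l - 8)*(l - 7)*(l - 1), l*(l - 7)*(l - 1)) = l^2 - 8*l + 7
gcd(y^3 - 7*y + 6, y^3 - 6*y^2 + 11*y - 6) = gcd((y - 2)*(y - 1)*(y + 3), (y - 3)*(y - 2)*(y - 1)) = y^2 - 3*y + 2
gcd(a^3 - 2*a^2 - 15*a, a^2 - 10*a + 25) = a - 5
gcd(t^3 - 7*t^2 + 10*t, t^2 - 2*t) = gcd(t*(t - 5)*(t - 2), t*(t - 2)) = t^2 - 2*t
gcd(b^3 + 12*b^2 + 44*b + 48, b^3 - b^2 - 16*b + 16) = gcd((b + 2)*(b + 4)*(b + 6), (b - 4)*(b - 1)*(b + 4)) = b + 4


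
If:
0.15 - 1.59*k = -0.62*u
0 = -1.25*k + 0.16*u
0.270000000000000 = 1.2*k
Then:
No Solution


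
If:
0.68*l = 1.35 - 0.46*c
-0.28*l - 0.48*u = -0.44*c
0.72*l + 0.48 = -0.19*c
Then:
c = 6.43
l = -2.36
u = 7.27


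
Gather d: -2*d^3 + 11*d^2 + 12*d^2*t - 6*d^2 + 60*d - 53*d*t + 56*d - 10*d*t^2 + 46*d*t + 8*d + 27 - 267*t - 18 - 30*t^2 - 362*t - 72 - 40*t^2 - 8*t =-2*d^3 + d^2*(12*t + 5) + d*(-10*t^2 - 7*t + 124) - 70*t^2 - 637*t - 63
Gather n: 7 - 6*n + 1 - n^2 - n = -n^2 - 7*n + 8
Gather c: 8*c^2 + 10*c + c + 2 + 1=8*c^2 + 11*c + 3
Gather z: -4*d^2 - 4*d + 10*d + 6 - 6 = -4*d^2 + 6*d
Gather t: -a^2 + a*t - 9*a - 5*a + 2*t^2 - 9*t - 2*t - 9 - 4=-a^2 - 14*a + 2*t^2 + t*(a - 11) - 13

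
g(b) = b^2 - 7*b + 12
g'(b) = 2*b - 7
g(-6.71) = 103.99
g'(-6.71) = -20.42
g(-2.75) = 38.81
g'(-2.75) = -12.50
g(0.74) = 7.37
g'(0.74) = -5.52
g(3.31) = -0.21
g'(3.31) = -0.38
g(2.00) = 2.00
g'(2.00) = -3.00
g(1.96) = 2.12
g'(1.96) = -3.08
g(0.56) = 8.39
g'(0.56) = -5.88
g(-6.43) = 98.35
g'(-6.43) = -19.86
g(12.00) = 72.00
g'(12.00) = 17.00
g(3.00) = 0.00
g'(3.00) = -1.00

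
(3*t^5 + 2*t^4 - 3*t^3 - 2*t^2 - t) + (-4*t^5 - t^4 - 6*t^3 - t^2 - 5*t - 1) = -t^5 + t^4 - 9*t^3 - 3*t^2 - 6*t - 1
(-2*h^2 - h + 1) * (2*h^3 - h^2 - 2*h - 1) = -4*h^5 + 7*h^3 + 3*h^2 - h - 1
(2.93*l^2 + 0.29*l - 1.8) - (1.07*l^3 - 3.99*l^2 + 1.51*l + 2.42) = -1.07*l^3 + 6.92*l^2 - 1.22*l - 4.22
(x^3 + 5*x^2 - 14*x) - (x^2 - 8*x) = x^3 + 4*x^2 - 6*x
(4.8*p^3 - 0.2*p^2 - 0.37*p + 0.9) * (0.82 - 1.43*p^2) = -6.864*p^5 + 0.286*p^4 + 4.4651*p^3 - 1.451*p^2 - 0.3034*p + 0.738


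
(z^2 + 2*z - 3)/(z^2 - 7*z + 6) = (z + 3)/(z - 6)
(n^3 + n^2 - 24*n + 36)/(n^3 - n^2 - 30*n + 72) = (n - 2)/(n - 4)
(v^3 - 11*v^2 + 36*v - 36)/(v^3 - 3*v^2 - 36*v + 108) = (v - 2)/(v + 6)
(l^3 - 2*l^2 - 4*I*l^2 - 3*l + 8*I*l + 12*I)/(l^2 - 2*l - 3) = l - 4*I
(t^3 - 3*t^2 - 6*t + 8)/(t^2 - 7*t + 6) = (t^2 - 2*t - 8)/(t - 6)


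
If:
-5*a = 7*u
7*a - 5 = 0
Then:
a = 5/7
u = -25/49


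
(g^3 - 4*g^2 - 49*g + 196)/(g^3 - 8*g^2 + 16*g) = (g^2 - 49)/(g*(g - 4))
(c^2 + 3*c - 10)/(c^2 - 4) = (c + 5)/(c + 2)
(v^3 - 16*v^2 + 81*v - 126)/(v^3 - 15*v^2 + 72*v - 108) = (v - 7)/(v - 6)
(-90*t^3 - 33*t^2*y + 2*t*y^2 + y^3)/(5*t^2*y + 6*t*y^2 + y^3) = (-18*t^2 - 3*t*y + y^2)/(y*(t + y))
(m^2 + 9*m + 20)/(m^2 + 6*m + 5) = (m + 4)/(m + 1)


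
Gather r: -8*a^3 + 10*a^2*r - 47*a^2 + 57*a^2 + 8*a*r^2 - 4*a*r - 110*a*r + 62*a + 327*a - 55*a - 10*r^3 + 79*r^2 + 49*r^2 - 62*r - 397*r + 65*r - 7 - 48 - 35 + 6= -8*a^3 + 10*a^2 + 334*a - 10*r^3 + r^2*(8*a + 128) + r*(10*a^2 - 114*a - 394) - 84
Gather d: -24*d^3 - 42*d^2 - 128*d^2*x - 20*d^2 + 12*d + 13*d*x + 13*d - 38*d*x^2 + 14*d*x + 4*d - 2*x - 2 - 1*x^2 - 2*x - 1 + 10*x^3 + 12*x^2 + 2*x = -24*d^3 + d^2*(-128*x - 62) + d*(-38*x^2 + 27*x + 29) + 10*x^3 + 11*x^2 - 2*x - 3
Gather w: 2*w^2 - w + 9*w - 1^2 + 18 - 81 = 2*w^2 + 8*w - 64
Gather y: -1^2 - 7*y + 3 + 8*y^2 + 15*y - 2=8*y^2 + 8*y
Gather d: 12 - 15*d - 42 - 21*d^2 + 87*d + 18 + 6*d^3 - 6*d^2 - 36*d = 6*d^3 - 27*d^2 + 36*d - 12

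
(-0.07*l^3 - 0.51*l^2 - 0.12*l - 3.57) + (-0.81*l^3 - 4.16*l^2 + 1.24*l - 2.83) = -0.88*l^3 - 4.67*l^2 + 1.12*l - 6.4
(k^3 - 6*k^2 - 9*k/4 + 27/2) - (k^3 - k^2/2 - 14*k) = -11*k^2/2 + 47*k/4 + 27/2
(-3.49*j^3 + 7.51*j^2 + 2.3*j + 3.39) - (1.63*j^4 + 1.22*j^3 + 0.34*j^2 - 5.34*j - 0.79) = -1.63*j^4 - 4.71*j^3 + 7.17*j^2 + 7.64*j + 4.18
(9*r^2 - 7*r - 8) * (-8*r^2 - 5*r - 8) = -72*r^4 + 11*r^3 + 27*r^2 + 96*r + 64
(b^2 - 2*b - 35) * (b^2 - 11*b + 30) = b^4 - 13*b^3 + 17*b^2 + 325*b - 1050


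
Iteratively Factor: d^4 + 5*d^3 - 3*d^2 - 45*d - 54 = (d - 3)*(d^3 + 8*d^2 + 21*d + 18) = (d - 3)*(d + 2)*(d^2 + 6*d + 9) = (d - 3)*(d + 2)*(d + 3)*(d + 3)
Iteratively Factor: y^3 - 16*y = (y - 4)*(y^2 + 4*y) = y*(y - 4)*(y + 4)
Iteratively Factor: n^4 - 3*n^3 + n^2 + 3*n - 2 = (n - 1)*(n^3 - 2*n^2 - n + 2) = (n - 1)^2*(n^2 - n - 2) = (n - 2)*(n - 1)^2*(n + 1)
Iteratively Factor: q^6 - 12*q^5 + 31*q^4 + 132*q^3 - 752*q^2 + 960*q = (q - 3)*(q^5 - 9*q^4 + 4*q^3 + 144*q^2 - 320*q) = q*(q - 3)*(q^4 - 9*q^3 + 4*q^2 + 144*q - 320) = q*(q - 4)*(q - 3)*(q^3 - 5*q^2 - 16*q + 80) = q*(q - 5)*(q - 4)*(q - 3)*(q^2 - 16) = q*(q - 5)*(q - 4)*(q - 3)*(q + 4)*(q - 4)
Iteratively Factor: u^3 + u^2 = (u + 1)*(u^2) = u*(u + 1)*(u)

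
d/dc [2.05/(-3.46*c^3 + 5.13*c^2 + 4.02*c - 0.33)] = (21.279*c^2 - 21.033*c - 8.241)/(3.46*c^3 - 5.13*c^2 - 4.02*c + 0.33)^2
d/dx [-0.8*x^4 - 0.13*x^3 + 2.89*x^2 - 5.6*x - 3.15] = -3.2*x^3 - 0.39*x^2 + 5.78*x - 5.6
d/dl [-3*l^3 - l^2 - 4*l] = -9*l^2 - 2*l - 4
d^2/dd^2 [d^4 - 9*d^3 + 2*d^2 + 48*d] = 12*d^2 - 54*d + 4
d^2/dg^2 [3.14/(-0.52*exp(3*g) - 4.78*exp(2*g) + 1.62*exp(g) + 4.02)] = (-3.14*(1.56*exp(2*g) + 9.56*exp(g) - 1.62)*(3.12*exp(2*g) + 19.12*exp(g) - 3.24)*exp(g) + (14.6952*exp(2*g) + 60.0368*exp(g) - 5.0868)*(0.52*exp(3*g) + 4.78*exp(2*g) - 1.62*exp(g) - 4.02))*exp(g)/(0.52*exp(3*g) + 4.78*exp(2*g) - 1.62*exp(g) - 4.02)^3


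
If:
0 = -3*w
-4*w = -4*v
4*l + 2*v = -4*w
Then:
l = 0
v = 0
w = 0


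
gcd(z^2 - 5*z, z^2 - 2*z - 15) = z - 5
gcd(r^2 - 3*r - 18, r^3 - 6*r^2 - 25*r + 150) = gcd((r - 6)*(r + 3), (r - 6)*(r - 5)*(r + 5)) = r - 6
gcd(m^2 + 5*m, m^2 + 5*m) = m^2 + 5*m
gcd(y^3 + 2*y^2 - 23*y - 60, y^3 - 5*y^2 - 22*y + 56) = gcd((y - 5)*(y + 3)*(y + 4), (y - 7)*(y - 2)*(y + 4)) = y + 4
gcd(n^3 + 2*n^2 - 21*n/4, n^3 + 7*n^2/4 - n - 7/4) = 1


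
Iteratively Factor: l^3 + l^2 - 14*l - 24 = (l - 4)*(l^2 + 5*l + 6) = (l - 4)*(l + 2)*(l + 3)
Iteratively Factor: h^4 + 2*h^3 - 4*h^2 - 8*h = (h - 2)*(h^3 + 4*h^2 + 4*h) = (h - 2)*(h + 2)*(h^2 + 2*h) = (h - 2)*(h + 2)^2*(h)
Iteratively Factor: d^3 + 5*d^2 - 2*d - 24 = (d - 2)*(d^2 + 7*d + 12) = (d - 2)*(d + 4)*(d + 3)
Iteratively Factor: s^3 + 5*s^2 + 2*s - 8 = (s - 1)*(s^2 + 6*s + 8) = (s - 1)*(s + 2)*(s + 4)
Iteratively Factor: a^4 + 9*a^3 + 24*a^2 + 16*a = (a + 4)*(a^3 + 5*a^2 + 4*a) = (a + 4)^2*(a^2 + a) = (a + 1)*(a + 4)^2*(a)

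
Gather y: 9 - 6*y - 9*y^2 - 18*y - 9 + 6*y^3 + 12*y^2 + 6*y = 6*y^3 + 3*y^2 - 18*y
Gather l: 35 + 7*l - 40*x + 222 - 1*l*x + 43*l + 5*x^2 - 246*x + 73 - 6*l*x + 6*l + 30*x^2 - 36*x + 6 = l*(56 - 7*x) + 35*x^2 - 322*x + 336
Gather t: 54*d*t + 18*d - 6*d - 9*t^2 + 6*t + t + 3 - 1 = 12*d - 9*t^2 + t*(54*d + 7) + 2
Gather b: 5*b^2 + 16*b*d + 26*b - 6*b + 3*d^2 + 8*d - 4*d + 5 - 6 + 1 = 5*b^2 + b*(16*d + 20) + 3*d^2 + 4*d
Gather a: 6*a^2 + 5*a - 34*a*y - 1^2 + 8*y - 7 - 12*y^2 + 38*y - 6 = 6*a^2 + a*(5 - 34*y) - 12*y^2 + 46*y - 14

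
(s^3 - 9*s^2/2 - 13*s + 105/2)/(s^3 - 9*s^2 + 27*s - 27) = (2*s^2 - 3*s - 35)/(2*(s^2 - 6*s + 9))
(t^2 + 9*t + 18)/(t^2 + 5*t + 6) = (t + 6)/(t + 2)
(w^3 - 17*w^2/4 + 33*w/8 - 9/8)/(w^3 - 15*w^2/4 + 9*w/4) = (w - 1/2)/w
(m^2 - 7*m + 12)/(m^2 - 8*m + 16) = (m - 3)/(m - 4)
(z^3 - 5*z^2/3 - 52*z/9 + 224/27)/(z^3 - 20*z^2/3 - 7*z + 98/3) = (z^2 - 4*z + 32/9)/(z^2 - 9*z + 14)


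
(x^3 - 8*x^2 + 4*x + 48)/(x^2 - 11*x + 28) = (x^2 - 4*x - 12)/(x - 7)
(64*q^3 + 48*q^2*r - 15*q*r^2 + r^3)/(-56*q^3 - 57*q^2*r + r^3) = (-8*q + r)/(7*q + r)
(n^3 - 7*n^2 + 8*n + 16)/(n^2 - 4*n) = n - 3 - 4/n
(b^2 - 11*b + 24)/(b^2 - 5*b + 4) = (b^2 - 11*b + 24)/(b^2 - 5*b + 4)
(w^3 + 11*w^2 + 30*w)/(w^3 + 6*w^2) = (w + 5)/w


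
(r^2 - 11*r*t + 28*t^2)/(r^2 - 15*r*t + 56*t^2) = (r - 4*t)/(r - 8*t)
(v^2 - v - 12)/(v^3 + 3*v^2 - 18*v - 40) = (v + 3)/(v^2 + 7*v + 10)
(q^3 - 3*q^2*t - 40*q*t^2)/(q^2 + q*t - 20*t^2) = q*(q - 8*t)/(q - 4*t)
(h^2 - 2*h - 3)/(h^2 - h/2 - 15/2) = 2*(h + 1)/(2*h + 5)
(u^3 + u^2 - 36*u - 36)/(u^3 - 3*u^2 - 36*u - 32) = (u^2 - 36)/(u^2 - 4*u - 32)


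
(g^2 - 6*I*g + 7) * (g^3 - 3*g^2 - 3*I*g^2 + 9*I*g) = g^5 - 3*g^4 - 9*I*g^4 - 11*g^3 + 27*I*g^3 + 33*g^2 - 21*I*g^2 + 63*I*g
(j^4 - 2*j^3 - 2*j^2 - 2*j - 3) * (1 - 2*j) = -2*j^5 + 5*j^4 + 2*j^3 + 2*j^2 + 4*j - 3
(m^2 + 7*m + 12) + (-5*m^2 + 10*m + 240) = -4*m^2 + 17*m + 252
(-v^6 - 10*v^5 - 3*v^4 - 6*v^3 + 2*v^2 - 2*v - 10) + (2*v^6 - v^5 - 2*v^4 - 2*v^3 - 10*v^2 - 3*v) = v^6 - 11*v^5 - 5*v^4 - 8*v^3 - 8*v^2 - 5*v - 10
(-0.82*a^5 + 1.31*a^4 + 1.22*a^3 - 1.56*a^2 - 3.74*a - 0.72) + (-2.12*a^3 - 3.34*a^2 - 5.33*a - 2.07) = -0.82*a^5 + 1.31*a^4 - 0.9*a^3 - 4.9*a^2 - 9.07*a - 2.79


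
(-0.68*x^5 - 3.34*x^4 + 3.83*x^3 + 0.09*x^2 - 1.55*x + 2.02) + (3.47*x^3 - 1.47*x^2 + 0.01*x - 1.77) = -0.68*x^5 - 3.34*x^4 + 7.3*x^3 - 1.38*x^2 - 1.54*x + 0.25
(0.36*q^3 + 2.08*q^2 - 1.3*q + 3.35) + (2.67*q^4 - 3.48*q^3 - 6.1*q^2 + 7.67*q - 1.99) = 2.67*q^4 - 3.12*q^3 - 4.02*q^2 + 6.37*q + 1.36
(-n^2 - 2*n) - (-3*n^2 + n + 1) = 2*n^2 - 3*n - 1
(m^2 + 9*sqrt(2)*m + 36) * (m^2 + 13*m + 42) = m^4 + 9*sqrt(2)*m^3 + 13*m^3 + 78*m^2 + 117*sqrt(2)*m^2 + 468*m + 378*sqrt(2)*m + 1512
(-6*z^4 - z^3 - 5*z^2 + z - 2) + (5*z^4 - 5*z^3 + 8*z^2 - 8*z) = -z^4 - 6*z^3 + 3*z^2 - 7*z - 2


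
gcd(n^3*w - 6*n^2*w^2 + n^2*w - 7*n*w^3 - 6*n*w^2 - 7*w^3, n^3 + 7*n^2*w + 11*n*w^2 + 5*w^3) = n + w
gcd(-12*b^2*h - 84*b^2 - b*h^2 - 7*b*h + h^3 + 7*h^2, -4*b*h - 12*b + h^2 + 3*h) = 4*b - h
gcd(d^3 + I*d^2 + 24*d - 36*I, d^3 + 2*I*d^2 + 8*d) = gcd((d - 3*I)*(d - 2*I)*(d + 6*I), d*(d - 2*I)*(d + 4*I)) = d - 2*I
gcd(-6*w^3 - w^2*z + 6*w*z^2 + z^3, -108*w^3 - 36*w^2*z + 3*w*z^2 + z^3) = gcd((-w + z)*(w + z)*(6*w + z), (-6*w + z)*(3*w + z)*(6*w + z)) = 6*w + z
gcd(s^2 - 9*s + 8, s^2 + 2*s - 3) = s - 1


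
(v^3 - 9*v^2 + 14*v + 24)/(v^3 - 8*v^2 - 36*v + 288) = (v^2 - 3*v - 4)/(v^2 - 2*v - 48)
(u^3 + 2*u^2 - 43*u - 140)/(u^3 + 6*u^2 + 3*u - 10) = (u^2 - 3*u - 28)/(u^2 + u - 2)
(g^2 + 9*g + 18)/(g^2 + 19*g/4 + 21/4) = 4*(g + 6)/(4*g + 7)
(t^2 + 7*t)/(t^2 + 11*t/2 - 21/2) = 2*t/(2*t - 3)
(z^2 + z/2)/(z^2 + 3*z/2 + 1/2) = z/(z + 1)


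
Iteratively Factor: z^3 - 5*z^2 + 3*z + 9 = (z - 3)*(z^2 - 2*z - 3) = (z - 3)*(z + 1)*(z - 3)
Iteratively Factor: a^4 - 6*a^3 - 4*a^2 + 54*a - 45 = (a - 5)*(a^3 - a^2 - 9*a + 9) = (a - 5)*(a - 1)*(a^2 - 9) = (a - 5)*(a - 1)*(a + 3)*(a - 3)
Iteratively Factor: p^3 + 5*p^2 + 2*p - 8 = (p + 4)*(p^2 + p - 2) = (p + 2)*(p + 4)*(p - 1)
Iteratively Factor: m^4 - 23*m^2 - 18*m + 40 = (m - 5)*(m^3 + 5*m^2 + 2*m - 8) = (m - 5)*(m + 2)*(m^2 + 3*m - 4) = (m - 5)*(m - 1)*(m + 2)*(m + 4)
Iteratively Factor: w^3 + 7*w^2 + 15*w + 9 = (w + 1)*(w^2 + 6*w + 9) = (w + 1)*(w + 3)*(w + 3)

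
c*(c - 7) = c^2 - 7*c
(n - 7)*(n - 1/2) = n^2 - 15*n/2 + 7/2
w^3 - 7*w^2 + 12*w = w*(w - 4)*(w - 3)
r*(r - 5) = r^2 - 5*r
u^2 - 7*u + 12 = (u - 4)*(u - 3)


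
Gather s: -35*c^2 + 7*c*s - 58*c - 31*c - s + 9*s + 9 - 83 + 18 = -35*c^2 - 89*c + s*(7*c + 8) - 56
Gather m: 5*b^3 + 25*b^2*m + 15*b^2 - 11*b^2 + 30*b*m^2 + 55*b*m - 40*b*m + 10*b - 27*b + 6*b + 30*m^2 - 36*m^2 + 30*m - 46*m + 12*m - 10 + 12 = 5*b^3 + 4*b^2 - 11*b + m^2*(30*b - 6) + m*(25*b^2 + 15*b - 4) + 2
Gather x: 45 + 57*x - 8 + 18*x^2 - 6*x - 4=18*x^2 + 51*x + 33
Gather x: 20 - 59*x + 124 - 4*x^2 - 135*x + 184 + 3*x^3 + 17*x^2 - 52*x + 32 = 3*x^3 + 13*x^2 - 246*x + 360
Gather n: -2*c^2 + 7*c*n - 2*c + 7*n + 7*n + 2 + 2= -2*c^2 - 2*c + n*(7*c + 14) + 4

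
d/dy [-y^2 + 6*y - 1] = 6 - 2*y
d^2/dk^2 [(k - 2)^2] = 2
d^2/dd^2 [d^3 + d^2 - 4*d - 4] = 6*d + 2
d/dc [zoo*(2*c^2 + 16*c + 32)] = zoo*(c + 4)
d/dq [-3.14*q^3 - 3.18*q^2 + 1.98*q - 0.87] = -9.42*q^2 - 6.36*q + 1.98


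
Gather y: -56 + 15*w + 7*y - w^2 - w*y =-w^2 + 15*w + y*(7 - w) - 56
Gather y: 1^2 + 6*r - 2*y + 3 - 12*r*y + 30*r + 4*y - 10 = 36*r + y*(2 - 12*r) - 6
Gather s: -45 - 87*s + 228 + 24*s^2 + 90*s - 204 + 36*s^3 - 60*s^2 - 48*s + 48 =36*s^3 - 36*s^2 - 45*s + 27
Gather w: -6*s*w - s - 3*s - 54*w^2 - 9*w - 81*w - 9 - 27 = -4*s - 54*w^2 + w*(-6*s - 90) - 36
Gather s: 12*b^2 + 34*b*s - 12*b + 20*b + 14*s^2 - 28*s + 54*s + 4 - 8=12*b^2 + 8*b + 14*s^2 + s*(34*b + 26) - 4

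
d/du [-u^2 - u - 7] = -2*u - 1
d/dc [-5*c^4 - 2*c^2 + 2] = -20*c^3 - 4*c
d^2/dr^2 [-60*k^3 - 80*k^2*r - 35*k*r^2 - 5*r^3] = -70*k - 30*r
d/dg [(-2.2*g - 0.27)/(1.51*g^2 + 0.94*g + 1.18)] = (3.322*g^2 + 0.8154*g - 2.3422)/(2.2801*g^4 + 2.8388*g^3 + 4.4472*g^2 + 2.2184*g + 1.3924)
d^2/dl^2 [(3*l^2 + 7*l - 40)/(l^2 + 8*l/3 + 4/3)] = 18*(-3*l^3 - 396*l^2 - 1044*l - 752)/(27*l^6 + 216*l^5 + 684*l^4 + 1088*l^3 + 912*l^2 + 384*l + 64)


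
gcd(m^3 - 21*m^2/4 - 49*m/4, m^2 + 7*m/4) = m^2 + 7*m/4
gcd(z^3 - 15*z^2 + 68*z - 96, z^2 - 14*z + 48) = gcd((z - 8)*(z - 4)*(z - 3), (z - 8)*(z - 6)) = z - 8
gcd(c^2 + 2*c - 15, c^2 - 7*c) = 1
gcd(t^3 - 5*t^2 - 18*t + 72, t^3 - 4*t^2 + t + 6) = t - 3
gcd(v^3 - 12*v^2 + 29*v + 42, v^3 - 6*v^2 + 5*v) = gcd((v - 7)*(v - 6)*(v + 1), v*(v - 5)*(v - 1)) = 1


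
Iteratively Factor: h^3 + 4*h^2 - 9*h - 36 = (h + 3)*(h^2 + h - 12) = (h + 3)*(h + 4)*(h - 3)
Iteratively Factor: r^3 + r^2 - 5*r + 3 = (r + 3)*(r^2 - 2*r + 1) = (r - 1)*(r + 3)*(r - 1)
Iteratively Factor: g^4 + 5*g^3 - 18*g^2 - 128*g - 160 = (g + 4)*(g^3 + g^2 - 22*g - 40) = (g - 5)*(g + 4)*(g^2 + 6*g + 8) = (g - 5)*(g + 2)*(g + 4)*(g + 4)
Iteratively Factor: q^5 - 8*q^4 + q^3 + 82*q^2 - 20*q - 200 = (q - 5)*(q^4 - 3*q^3 - 14*q^2 + 12*q + 40) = (q - 5)^2*(q^3 + 2*q^2 - 4*q - 8) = (q - 5)^2*(q - 2)*(q^2 + 4*q + 4) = (q - 5)^2*(q - 2)*(q + 2)*(q + 2)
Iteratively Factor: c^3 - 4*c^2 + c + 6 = (c + 1)*(c^2 - 5*c + 6) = (c - 2)*(c + 1)*(c - 3)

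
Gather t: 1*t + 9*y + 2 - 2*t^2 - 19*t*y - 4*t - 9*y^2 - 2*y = -2*t^2 + t*(-19*y - 3) - 9*y^2 + 7*y + 2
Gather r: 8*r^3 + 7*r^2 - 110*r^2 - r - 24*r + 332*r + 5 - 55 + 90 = 8*r^3 - 103*r^2 + 307*r + 40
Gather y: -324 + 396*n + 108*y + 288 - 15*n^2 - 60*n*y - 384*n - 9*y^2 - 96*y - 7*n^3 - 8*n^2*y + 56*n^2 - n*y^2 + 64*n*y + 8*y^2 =-7*n^3 + 41*n^2 + 12*n + y^2*(-n - 1) + y*(-8*n^2 + 4*n + 12) - 36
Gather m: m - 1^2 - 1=m - 2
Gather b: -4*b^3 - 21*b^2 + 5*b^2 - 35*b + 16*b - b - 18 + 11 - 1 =-4*b^3 - 16*b^2 - 20*b - 8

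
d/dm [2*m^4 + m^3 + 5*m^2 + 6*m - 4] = 8*m^3 + 3*m^2 + 10*m + 6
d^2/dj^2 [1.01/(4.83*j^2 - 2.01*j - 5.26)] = (47.124378*j^2 - 19.610766*j - 1.01*(9.66*j - 2.01)*(19.32*j - 4.02) - 51.319716)/(-4.83*j^2 + 2.01*j + 5.26)^3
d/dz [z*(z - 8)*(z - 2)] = 3*z^2 - 20*z + 16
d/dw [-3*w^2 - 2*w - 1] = -6*w - 2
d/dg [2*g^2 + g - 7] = 4*g + 1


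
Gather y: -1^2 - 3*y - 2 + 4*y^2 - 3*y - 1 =4*y^2 - 6*y - 4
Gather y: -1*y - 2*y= -3*y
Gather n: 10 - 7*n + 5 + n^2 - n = n^2 - 8*n + 15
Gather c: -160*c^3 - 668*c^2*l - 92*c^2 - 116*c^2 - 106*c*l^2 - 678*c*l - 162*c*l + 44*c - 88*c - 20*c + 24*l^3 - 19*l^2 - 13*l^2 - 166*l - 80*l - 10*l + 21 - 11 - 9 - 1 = -160*c^3 + c^2*(-668*l - 208) + c*(-106*l^2 - 840*l - 64) + 24*l^3 - 32*l^2 - 256*l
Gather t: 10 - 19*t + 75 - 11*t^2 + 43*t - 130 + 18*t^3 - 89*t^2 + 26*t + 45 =18*t^3 - 100*t^2 + 50*t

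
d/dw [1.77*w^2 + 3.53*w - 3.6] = 3.54*w + 3.53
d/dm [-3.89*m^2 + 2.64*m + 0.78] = 2.64 - 7.78*m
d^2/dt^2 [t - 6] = 0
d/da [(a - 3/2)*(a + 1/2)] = 2*a - 1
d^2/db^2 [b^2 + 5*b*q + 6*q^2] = 2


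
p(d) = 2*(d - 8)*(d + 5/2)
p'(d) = 4*d - 11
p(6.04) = -33.48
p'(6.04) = 13.16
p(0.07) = -40.76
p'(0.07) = -10.72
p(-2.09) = -8.27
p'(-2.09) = -19.36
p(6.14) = -32.14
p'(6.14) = 13.56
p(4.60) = -48.28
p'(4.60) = 7.40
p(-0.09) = -38.99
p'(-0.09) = -11.36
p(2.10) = -54.28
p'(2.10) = -2.60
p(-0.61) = -32.55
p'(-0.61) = -13.44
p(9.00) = 23.00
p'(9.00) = 25.00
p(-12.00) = 380.00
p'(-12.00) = -59.00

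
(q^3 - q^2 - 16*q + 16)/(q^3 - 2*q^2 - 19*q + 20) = (q - 4)/(q - 5)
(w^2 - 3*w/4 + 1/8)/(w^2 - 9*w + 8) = (8*w^2 - 6*w + 1)/(8*(w^2 - 9*w + 8))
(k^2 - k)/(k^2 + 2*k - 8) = k*(k - 1)/(k^2 + 2*k - 8)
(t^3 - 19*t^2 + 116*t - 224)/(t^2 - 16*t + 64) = (t^2 - 11*t + 28)/(t - 8)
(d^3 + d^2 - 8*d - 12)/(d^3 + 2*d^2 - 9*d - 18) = (d + 2)/(d + 3)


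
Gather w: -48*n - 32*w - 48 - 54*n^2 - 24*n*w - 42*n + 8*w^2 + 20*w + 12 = -54*n^2 - 90*n + 8*w^2 + w*(-24*n - 12) - 36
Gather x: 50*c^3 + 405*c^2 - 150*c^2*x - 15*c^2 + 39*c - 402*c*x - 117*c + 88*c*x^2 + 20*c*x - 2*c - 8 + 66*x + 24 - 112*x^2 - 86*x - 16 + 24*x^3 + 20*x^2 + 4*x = 50*c^3 + 390*c^2 - 80*c + 24*x^3 + x^2*(88*c - 92) + x*(-150*c^2 - 382*c - 16)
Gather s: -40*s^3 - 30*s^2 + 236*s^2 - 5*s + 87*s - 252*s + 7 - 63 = -40*s^3 + 206*s^2 - 170*s - 56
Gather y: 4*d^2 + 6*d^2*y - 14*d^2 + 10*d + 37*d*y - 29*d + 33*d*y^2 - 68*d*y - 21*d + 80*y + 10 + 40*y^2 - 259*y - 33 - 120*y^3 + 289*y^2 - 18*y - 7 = -10*d^2 - 40*d - 120*y^3 + y^2*(33*d + 329) + y*(6*d^2 - 31*d - 197) - 30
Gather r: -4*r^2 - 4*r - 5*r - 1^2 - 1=-4*r^2 - 9*r - 2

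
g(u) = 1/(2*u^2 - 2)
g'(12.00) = 0.00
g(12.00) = 0.00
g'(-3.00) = 0.05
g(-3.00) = 0.06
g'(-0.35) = 0.45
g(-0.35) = -0.57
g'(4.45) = -0.01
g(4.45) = 0.03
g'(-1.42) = 1.37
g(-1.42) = 0.49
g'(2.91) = -0.05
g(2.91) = 0.07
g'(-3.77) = 0.02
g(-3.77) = 0.04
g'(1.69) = -0.49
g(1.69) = 0.27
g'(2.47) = -0.09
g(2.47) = 0.10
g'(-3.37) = 0.03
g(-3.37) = 0.05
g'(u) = -4*u/(2*u^2 - 2)^2 = -u/(u^2 - 1)^2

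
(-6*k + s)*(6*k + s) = -36*k^2 + s^2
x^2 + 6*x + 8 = (x + 2)*(x + 4)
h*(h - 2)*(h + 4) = h^3 + 2*h^2 - 8*h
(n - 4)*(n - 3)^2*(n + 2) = n^4 - 8*n^3 + 13*n^2 + 30*n - 72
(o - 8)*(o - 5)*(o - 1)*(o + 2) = o^4 - 12*o^3 + 25*o^2 + 66*o - 80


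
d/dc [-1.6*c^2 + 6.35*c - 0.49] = 6.35 - 3.2*c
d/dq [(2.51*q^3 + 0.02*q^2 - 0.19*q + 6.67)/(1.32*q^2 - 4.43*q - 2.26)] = (3.3132*q^4 - 22.2386*q^3 - 16.8556*q^2 - 17.6992*q + 29.9775)/(1.7424*q^4 - 11.6952*q^3 + 13.6585*q^2 + 20.0236*q + 5.1076)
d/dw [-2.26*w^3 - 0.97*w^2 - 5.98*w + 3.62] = -6.78*w^2 - 1.94*w - 5.98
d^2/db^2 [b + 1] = 0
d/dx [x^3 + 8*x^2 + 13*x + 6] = 3*x^2 + 16*x + 13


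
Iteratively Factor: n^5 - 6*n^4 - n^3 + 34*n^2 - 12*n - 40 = (n - 2)*(n^4 - 4*n^3 - 9*n^2 + 16*n + 20) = (n - 5)*(n - 2)*(n^3 + n^2 - 4*n - 4) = (n - 5)*(n - 2)*(n + 1)*(n^2 - 4) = (n - 5)*(n - 2)^2*(n + 1)*(n + 2)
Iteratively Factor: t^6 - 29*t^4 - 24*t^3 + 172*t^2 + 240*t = (t - 3)*(t^5 + 3*t^4 - 20*t^3 - 84*t^2 - 80*t) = (t - 5)*(t - 3)*(t^4 + 8*t^3 + 20*t^2 + 16*t) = (t - 5)*(t - 3)*(t + 2)*(t^3 + 6*t^2 + 8*t) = (t - 5)*(t - 3)*(t + 2)*(t + 4)*(t^2 + 2*t) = t*(t - 5)*(t - 3)*(t + 2)*(t + 4)*(t + 2)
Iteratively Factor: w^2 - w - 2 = (w + 1)*(w - 2)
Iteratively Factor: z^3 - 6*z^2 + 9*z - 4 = (z - 1)*(z^2 - 5*z + 4) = (z - 1)^2*(z - 4)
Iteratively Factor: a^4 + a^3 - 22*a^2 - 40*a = (a + 2)*(a^3 - a^2 - 20*a) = (a + 2)*(a + 4)*(a^2 - 5*a) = a*(a + 2)*(a + 4)*(a - 5)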